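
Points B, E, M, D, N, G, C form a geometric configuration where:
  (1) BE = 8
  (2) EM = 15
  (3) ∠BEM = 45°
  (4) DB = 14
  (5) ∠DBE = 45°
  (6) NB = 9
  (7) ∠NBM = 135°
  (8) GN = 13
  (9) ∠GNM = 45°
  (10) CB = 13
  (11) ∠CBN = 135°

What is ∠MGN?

Step 1: By the law of cosines on triangle BEM: BM² = 8² + 15² − 2·8·15·cos(45°) = 119.29, so BM ≈ 10.92.
Step 2: By the law of cosines on triangle NBM: NM² = 9² + 10.92² − 2·9·10.92·cos(135°) = 339.31, so NM ≈ 18.42.
Step 3: By the law of cosines on triangle GNM: GM² = 13² + 18.42² − 2·13·18.42·cos(45°) = 169.66, so GM ≈ 13.03.
Step 4: By the inverse law of cosines on triangle MGN: cos(∠MGN) = (13.03² + 13² − 18.42²) / (2·13.03·13) = -0.65/338.66 = -0.0019, so ∠MGN = 90.11°.

Therefore, the measure of angle ∠MGN = 90.11°.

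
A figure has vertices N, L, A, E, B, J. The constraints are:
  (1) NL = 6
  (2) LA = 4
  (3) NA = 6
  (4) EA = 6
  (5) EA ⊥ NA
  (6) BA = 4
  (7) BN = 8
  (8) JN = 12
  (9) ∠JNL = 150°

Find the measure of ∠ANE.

Step 1: By the law of cosines on triangle NAE: NE² = 6² + 6² − 2·6·6·cos(90°) = 72, so NE = 6·√2.
Step 2: By the inverse law of cosines on triangle ANE: cos(∠ANE) = (6² + (6·√2)² − 6²) / (2·6·6·√2) = 72/101.82 = 0.7071, so ∠ANE = 45°.

Therefore, the measure of angle ∠ANE = 45°.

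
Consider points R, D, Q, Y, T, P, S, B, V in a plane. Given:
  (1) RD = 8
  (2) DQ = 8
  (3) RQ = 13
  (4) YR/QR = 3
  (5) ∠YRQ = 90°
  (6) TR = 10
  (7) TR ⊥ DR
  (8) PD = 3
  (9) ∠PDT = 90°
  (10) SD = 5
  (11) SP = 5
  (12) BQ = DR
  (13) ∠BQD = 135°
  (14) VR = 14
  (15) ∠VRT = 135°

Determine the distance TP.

Step 1: By the law of cosines on triangle DRT: DT² = 8² + 10² − 2·8·10·cos(90°) = 164, so DT = 2·√41.
Step 2: By the law of cosines on triangle TDP: TP² = (2·√41)² + 3² − 2·2·√41·3·cos(90°) = 173, so TP = √173.

Therefore, the length of TP = √173.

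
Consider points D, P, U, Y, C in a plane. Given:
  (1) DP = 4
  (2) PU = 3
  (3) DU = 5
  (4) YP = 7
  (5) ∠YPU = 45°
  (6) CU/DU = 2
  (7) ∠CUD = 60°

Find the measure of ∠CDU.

From the given relations: CU = 2·DU = 2·5 = 10.
Step 1: By the law of cosines on triangle DUC: DC² = 5² + 10² − 2·5·10·cos(60°) = 75, so DC = 5·√3.
Step 2: By the inverse law of cosines on triangle CDU: cos(∠CDU) = ((5·√3)² + 5² − 10²) / (2·5·√3·5) = 0/86.6 = 0, so ∠CDU = 90°.

Therefore, the measure of angle ∠CDU = 90°.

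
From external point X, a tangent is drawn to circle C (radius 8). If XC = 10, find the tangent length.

Let T be the point of tangency. Then CT ⊥ XT (radius ⊥ tangent).
In right triangle CTX: CX² = CT² + XT²
10² = 8² + XT²
XT² = 36, XT = 6

6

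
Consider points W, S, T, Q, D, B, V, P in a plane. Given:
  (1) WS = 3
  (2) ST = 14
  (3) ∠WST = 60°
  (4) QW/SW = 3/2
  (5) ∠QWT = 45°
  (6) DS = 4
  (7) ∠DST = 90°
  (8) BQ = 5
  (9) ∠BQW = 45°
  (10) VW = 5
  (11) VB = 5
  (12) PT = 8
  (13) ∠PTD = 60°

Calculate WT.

Step 1: By the law of cosines on triangle WST: WT² = 3² + 14² − 2·3·14·cos(60°) = 163, so WT = √163.

Therefore, the length of WT = √163.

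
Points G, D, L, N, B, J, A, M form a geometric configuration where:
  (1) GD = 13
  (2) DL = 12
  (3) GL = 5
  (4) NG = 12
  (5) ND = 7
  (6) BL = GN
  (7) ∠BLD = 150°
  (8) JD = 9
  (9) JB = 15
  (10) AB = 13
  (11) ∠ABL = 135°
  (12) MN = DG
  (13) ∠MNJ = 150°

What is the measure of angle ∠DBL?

From the given relations: BL = GN = 12.
Step 1: By the law of cosines on triangle BLD: BD² = 12² + 12² − 2·12·12·cos(150°) = 537.42, so BD ≈ 23.18.
Step 2: By the inverse law of cosines on triangle DBL: cos(∠DBL) = (23.18² + 12² − 12²) / (2·23.18·12) = 537.42/556.37 = 0.9659, so ∠DBL = 15°.

Therefore, the measure of angle ∠DBL = 15°.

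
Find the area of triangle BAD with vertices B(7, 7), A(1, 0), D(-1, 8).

Using the Shoelace formula for a triangle:
Area = (1/2)|x0(y1 - y2) + x1(y2 - y0) + x2(y0 - y1)|
Area = (1/2)|7(0 - 8) + 1(8 - 7) + -1(7 - 0)|
Area = (1/2)|-56 + 1 + -7|
Area = (1/2)|-62|
Area = (1/2)(62)
Area = 31

31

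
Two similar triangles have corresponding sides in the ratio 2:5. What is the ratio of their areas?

The ratio of areas of similar triangles equals the square of the side ratio.
Side ratio = 2:5
Area ratio = (2/5)^2 = 4/25 = 4:25

4:25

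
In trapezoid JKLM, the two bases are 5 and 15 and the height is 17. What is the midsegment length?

The midsegment of a trapezoid = (base1 + base2) / 2
midsegment = (5 + 15) / 2
midsegment = 20 / 2
midsegment = 10

10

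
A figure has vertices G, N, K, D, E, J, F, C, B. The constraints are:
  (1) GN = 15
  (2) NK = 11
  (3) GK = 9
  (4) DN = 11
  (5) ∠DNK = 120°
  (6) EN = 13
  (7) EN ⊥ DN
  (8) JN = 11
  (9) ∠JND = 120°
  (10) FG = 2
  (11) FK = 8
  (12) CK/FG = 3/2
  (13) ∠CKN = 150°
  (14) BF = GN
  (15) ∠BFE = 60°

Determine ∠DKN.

Step 1: By the law of cosines on triangle KND: KD² = 11² + 11² − 2·11·11·cos(120°) = 363, so KD = 11·√3.
Step 2: By the inverse law of cosines on triangle DKN: cos(∠DKN) = ((11·√3)² + 11² − 11²) / (2·11·√3·11) = 363/419.16 = 0.866, so ∠DKN = 30°.

Therefore, the measure of angle ∠DKN = 30°.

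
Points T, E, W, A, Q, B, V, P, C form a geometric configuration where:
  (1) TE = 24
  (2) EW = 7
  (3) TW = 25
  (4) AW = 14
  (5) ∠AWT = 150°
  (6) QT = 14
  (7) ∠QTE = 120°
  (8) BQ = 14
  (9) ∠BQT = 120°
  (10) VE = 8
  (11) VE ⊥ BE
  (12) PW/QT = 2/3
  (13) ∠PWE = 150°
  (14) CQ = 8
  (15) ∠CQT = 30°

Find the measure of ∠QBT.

Step 1: By the law of cosines on triangle BQT: BT² = 14² + 14² − 2·14·14·cos(120°) = 588, so BT = 14·√3.
Step 2: By the inverse law of cosines on triangle QBT: cos(∠QBT) = (14² + (14·√3)² − 14²) / (2·14·14·√3) = 588/678.96 = 0.866, so ∠QBT = 30°.

Therefore, the measure of angle ∠QBT = 30°.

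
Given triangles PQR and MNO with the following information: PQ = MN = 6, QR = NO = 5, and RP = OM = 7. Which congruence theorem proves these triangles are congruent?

Consider the given information: PQ = MN = 6, QR = NO = 5, and RP = OM = 7
This is not SAS or HL: SAS requires two sides and the included angle between them. HL only applies to right triangles with matching hypotenuse and leg.
The correct criterion is SSS. All three pairs of corresponding sides are equal (Side-Side-Side).

SSS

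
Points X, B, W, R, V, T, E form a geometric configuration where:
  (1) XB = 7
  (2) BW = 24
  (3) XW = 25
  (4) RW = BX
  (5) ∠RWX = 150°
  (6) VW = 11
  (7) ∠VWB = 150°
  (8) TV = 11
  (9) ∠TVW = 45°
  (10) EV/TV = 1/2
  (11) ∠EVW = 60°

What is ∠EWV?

From the given relations: EV = 1/2·TV = 1/2·11 ≈ 5.5.
Step 1: By the law of cosines on triangle WVE: WE² = 11² + 5.5² − 2·11·5.5·cos(60°) = 90.75, so WE ≈ 9.53.
Step 2: By the inverse law of cosines on triangle EWV: cos(∠EWV) = (9.53² + 11² − 5.5²) / (2·9.53·11) = 181.5/209.58 = 0.866, so ∠EWV = 30°.

Therefore, the measure of angle ∠EWV = 30°.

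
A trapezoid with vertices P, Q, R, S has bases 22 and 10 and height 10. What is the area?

A trapezoid's area equals the midsegment times the height.
The midsegment is (22 + 10) / 2 = 16.
Area = 16 * 10 = 160.

160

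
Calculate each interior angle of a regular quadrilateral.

Each interior angle of a regular n-gon is (n - 2) * 180 / n.
For n = 4: (4 - 2) * 180 / 4 = 360/4 = 90 degrees.

90 degrees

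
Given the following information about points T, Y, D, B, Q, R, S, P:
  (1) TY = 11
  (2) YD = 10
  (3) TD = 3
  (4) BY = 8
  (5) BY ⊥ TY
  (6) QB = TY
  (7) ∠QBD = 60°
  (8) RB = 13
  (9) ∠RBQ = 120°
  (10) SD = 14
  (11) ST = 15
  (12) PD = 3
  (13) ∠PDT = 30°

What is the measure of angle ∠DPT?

Step 1: By the law of cosines on triangle PDT: PT² = 3² + 3² − 2·3·3·cos(30°) = 2.41, so PT ≈ 1.55.
Step 2: By the inverse law of cosines on triangle DPT: cos(∠DPT) = (3² + 1.55² − 3²) / (2·3·1.55) = 2.41/9.32 = 0.2588, so ∠DPT = 75°.

Therefore, the measure of angle ∠DPT = 75°.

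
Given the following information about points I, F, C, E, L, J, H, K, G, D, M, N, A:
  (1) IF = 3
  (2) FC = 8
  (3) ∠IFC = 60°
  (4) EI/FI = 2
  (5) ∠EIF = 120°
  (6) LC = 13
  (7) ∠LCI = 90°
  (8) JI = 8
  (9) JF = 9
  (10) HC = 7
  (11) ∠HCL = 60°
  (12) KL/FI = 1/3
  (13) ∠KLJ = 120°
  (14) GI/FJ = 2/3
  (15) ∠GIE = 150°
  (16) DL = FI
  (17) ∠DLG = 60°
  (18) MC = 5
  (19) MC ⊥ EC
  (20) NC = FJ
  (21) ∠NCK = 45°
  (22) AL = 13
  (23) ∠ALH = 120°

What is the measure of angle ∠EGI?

From the given relations: GI = 2/3·FJ = 2/3·9 = 6; EI = 2·FI = 2·3 = 6.
Step 1: By the law of cosines on triangle GIE: GE² = 6² + 6² − 2·6·6·cos(150°) = 134.35, so GE ≈ 11.59.
Step 2: By the inverse law of cosines on triangle EGI: cos(∠EGI) = (11.59² + 6² − 6²) / (2·11.59·6) = 134.35/139.09 = 0.9659, so ∠EGI = 15°.

Therefore, the measure of angle ∠EGI = 15°.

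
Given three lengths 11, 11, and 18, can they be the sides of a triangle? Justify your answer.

Yes.
The triangle inequality requires that the sum of any two sides exceeds the third.
Here 11 + 11 = 22 > 18, so the condition is met.

Yes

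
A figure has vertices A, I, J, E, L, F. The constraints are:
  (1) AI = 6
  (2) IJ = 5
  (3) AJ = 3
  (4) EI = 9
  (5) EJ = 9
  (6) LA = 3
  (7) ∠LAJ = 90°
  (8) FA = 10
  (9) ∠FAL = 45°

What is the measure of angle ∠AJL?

Step 1: By the law of cosines on triangle JAL: JL² = 3² + 3² − 2·3·3·cos(90°) = 18, so JL = 3·√2.
Step 2: By the inverse law of cosines on triangle AJL: cos(∠AJL) = (3² + (3·√2)² − 3²) / (2·3·3·√2) = 18/25.46 = 0.7071, so ∠AJL = 45°.

Therefore, the measure of angle ∠AJL = 45°.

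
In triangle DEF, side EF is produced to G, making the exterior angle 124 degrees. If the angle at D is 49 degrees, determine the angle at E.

angle E = 124 - 49 = 75 degrees (exterior angle theorem).

75 degrees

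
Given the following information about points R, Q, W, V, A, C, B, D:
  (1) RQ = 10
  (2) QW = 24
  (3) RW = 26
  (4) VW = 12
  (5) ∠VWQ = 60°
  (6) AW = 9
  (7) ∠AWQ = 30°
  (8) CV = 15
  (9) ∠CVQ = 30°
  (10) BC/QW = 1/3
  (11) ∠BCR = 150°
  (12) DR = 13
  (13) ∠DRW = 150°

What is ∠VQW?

Step 1: By the law of cosines on triangle QWV: QV² = 24² + 12² − 2·24·12·cos(60°) = 432, so QV = 12·√3.
Step 2: By the inverse law of cosines on triangle VQW: cos(∠VQW) = ((12·√3)² + 24² − 12²) / (2·12·√3·24) = 864/997.66 = 0.866, so ∠VQW = 30°.

Therefore, the measure of angle ∠VQW = 30°.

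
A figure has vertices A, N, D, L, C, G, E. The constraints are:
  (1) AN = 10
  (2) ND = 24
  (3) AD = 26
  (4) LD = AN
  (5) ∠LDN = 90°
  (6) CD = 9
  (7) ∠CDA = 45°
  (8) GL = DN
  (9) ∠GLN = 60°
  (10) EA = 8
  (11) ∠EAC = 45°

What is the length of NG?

From the given relations: LD = AN = 10; GL = DN = 24.
Step 1: By the law of cosines on triangle LDN: LN² = 10² + 24² − 2·10·24·cos(90°) = 676, so LN = 26.
Step 2: By the law of cosines on triangle NLG: NG² = 26² + 24² − 2·26·24·cos(60°) = 628, so NG = 2·√157.

Therefore, the length of NG = 2·√157.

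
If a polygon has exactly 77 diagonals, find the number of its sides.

Using d = n(n - 3)/2, we solve 77 = n(n - 3)/2.
So n(n - 3) = 154.
Testing n = 14: 14 * 11 = 154 = 154. Correct.
The polygon has 14 sides.

14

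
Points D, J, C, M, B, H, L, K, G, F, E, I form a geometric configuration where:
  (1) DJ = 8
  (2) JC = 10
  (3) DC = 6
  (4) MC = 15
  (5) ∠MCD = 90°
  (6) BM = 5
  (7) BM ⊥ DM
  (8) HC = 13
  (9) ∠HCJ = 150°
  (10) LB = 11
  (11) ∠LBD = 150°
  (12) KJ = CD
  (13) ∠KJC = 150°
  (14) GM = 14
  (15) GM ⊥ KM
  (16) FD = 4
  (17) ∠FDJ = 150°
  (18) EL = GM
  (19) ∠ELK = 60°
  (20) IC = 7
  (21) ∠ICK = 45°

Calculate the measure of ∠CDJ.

Step 1: By the inverse law of cosines on triangle CDJ: cos(∠CDJ) = (6² + 8² − 10²) / (2·6·8) = 0/96 = 0, so ∠CDJ = 90°.

Therefore, the measure of angle ∠CDJ = 90°.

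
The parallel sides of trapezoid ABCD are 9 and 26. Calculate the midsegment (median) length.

The midsegment (median) of a trapezoid connects the midpoints of the non-parallel sides.
Its length is the average of the two bases: (9 + 26) / 2 = 35/2.

35/2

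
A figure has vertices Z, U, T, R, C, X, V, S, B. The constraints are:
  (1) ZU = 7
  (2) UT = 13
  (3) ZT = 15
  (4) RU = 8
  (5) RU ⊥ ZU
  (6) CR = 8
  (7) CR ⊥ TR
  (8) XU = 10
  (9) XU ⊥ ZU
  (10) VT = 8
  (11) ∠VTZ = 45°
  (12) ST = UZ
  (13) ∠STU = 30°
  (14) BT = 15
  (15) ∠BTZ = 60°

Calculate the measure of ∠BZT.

Step 1: By the law of cosines on triangle ZTB: ZB² = 15² + 15² − 2·15·15·cos(60°) = 225, so ZB = 15.
Step 2: By the inverse law of cosines on triangle BZT: cos(∠BZT) = (15² + 15² − 15²) / (2·15·15) = 225/450 = 0.5, so ∠BZT = 60°.

Therefore, the measure of angle ∠BZT = 60°.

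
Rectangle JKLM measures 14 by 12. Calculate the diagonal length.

A rectangle's diagonal splits it into two right triangles, with the diagonal as the hypotenuse.
By the Pythagorean theorem, d^2 = 14^2 + 12^2 = 340.
Therefore d = sqrt(340) = 2*sqrt(85).

2*sqrt(85)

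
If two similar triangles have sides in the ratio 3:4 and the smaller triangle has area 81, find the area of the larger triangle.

The ratio of areas of similar triangles = (side ratio)^2.
Side ratio = 3:4, so area ratio = 9:16.
Area of the larger triangle / Area of the smaller triangle = 16/9
Area of the larger triangle = 81 * 16/9 = 144

144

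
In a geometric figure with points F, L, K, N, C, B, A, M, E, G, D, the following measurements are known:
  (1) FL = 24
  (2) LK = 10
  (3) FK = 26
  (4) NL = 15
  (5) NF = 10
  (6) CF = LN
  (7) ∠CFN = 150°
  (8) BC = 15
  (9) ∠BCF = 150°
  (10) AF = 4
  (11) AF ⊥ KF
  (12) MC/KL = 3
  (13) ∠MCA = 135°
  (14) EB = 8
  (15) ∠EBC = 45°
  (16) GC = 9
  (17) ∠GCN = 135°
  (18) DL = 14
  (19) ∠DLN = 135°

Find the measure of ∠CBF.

From the given relations: CF = LN = 15.
Step 1: By the law of cosines on triangle BCF: BF² = 15² + 15² − 2·15·15·cos(150°) = 839.71, so BF ≈ 28.98.
Step 2: By the inverse law of cosines on triangle CBF: cos(∠CBF) = (15² + 28.98² − 15²) / (2·15·28.98) = 839.71/869.33 = 0.9659, so ∠CBF = 15°.

Therefore, the measure of angle ∠CBF = 15°.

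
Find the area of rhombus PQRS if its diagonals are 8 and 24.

The diagonals of a rhombus divide it into four right triangles.
Each triangle has legs 8/ 2 = 4 and 24/2 = 12, so each has area (1/2)*4*12 = 24.
Four such triangles give total area = (d1 * d2) / 2 = 96.

96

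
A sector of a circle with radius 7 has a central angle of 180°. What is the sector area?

Sector area = πr² × θ/360
= π × 7² × 1/2
= π × 49 × 1/2
= 49*pi/2

49*pi/2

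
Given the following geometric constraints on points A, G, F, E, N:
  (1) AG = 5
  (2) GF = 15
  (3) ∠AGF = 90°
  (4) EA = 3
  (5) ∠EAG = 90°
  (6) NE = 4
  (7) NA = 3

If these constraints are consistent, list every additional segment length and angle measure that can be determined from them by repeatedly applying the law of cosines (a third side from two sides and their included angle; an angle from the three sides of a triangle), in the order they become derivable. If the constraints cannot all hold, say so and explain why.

The constraints are consistent. Derivable facts, in order:
After 1 step:
- AF = 5·√10
- GE = √34
- ∠AEN = 48.19°
- ∠ANE = 48.19°
- ∠EAN = 83.62°
After 2 steps:
- ∠AEG = 59.04°
- ∠AFG = 18.43°
- ∠AGE = 30.96°
- ∠FAG = 71.57°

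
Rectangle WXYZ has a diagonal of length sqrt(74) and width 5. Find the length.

The diagonal of a rectangle forms a right triangle with the two sides.
Rearranging the Pythagorean theorem: missing side = sqrt(d^2 - known^2).
= sqrt(74 - 25) = sqrt(49) = 7.

7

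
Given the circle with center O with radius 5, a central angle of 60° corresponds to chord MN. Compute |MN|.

Chord = 2(5) sin(30°) = 5

5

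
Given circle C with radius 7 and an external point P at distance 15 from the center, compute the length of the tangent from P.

The tangent, radius, and line from the external point to the center form a right triangle.
The right angle is where the tangent meets the radius.
By the Pythagorean theorem: tangent² + 7² = 15²
tangent² = 225 - 49 = 176
tangent = 4*sqrt(11)

4*sqrt(11)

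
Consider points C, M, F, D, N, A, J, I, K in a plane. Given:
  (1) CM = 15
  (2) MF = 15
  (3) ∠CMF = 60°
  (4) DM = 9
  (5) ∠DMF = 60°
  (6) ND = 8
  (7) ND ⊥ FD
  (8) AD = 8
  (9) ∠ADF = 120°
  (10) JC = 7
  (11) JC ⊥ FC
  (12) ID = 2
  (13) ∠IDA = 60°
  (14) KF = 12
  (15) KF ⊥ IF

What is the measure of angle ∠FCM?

Step 1: By the law of cosines on triangle CMF: CF² = 15² + 15² − 2·15·15·cos(60°) = 225, so CF = 15.
Step 2: By the inverse law of cosines on triangle FCM: cos(∠FCM) = (15² + 15² − 15²) / (2·15·15) = 225/450 = 0.5, so ∠FCM = 60°.

Therefore, the measure of angle ∠FCM = 60°.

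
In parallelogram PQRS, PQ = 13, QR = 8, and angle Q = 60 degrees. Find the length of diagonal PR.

Law of cosines: d^2 = 13^2 + 8^2 - 2(13)(8)cos(60°) = 129, so d = sqrt(129).

sqrt(129)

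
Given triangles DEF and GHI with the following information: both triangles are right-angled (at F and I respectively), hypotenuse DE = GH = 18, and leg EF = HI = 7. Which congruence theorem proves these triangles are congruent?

Consider the given information: both triangles are right-angled (at F and I respectively), hypotenuse DE = GH = 18, and leg EF = HI = 7
This is not SSS or SAS: SSS requires all three pairs of sides, but we don't have that. SAS requires two sides and the included angle between them.
The correct criterion is HL. The hypotenuse and one leg of two right triangles are equal (Hypotenuse-Leg).

HL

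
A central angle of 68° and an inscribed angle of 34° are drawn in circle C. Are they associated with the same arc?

By the inscribed angle theorem, if both angles subtend the same arc, the inscribed angle must be half the central angle.
Half of 68° = 34°, which equals the given inscribed angle of 34°.
Therefore, yes, they correspond to the same arc.

Yes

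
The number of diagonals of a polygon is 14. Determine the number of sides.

Using d = n(n - 3)/2, we solve 14 = n(n - 3)/2.
So n(n - 3) = 28.
Testing n = 7: 7 * 4 = 28 = 28. Correct.
The polygon has 7 sides.

7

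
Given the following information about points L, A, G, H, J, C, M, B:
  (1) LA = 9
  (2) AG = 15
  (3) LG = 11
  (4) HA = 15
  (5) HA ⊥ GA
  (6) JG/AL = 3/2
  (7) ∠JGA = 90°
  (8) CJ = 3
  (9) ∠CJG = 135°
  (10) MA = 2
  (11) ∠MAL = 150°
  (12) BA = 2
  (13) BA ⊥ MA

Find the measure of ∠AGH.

Step 1: By the law of cosines on triangle GAH: GH² = 15² + 15² − 2·15·15·cos(90°) = 450, so GH = 15·√2.
Step 2: By the inverse law of cosines on triangle AGH: cos(∠AGH) = (15² + (15·√2)² − 15²) / (2·15·15·√2) = 450/636.4 = 0.7071, so ∠AGH = 45°.

Therefore, the measure of angle ∠AGH = 45°.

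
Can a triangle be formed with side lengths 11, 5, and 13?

Sort the sides: 5, 11, 13.
It suffices to check that the sum of the two smallest exceeds the largest:
5 + 11 = 16 > 13. ✓
Yes, a valid triangle can be formed.

Yes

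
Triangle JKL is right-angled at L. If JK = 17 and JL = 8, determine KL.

Rearranging the Pythagorean theorem to solve for the unknown leg:
leg^2 = hypotenuse^2 - known_leg^2 = 289 - 64 = 225
leg = sqrt(225) = 15.

15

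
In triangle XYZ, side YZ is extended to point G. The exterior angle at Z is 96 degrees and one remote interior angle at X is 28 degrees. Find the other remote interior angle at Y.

angle Y = 96 - 28 = 68 degrees (exterior angle theorem).

68 degrees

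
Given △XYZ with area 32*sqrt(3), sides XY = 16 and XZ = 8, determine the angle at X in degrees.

From the SAS area formula Area = (1/2)ab sin(C), rearranging gives sin(C) = 2*Area/(ab).
sin(C) = 2 * 32*sqrt(3) / (128) = sqrt(3)/2.
Therefore C = arcsin(sqrt(3)/2) = 60°.
Since sin(180° - C) = sin(C), the obtuse angle 120° gives the same area, so C = 60° or C = 120°.

60° or 120°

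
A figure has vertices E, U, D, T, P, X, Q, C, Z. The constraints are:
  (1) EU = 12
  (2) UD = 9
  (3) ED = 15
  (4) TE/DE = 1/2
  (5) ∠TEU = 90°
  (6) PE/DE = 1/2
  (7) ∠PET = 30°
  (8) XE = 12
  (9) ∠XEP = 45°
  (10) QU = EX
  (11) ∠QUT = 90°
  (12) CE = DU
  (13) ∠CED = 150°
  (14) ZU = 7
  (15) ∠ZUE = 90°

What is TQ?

From the given relations: TE = 1/2·DE = 1/2·15 ≈ 7.5; QU = EX = 12.
Step 1: By the law of cosines on triangle UET: UT² = 12² + 7.5² − 2·12·7.5·cos(90°) = 200.25, so UT ≈ 14.15.
Step 2: By the law of cosines on triangle TUQ: TQ² = 14.15² + 12² − 2·14.15·12·cos(90°) = 344.25, so TQ = 9/2·√17.

Therefore, the length of TQ = 9/2·√17.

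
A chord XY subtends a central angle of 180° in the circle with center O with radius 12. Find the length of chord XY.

Drop a perpendicular from the center to the chord, bisecting both the chord and the central angle.
Each half-chord = r sin(θ/2) = 12 sin(90°).
The full chord = 2 × 12 × sin(90°) = 24.

24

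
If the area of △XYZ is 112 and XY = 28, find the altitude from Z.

Rearranging the area formula Area = (1/2) * base * height:
height = 2 * Area / base = 2 * 112 / 28 = 8.

8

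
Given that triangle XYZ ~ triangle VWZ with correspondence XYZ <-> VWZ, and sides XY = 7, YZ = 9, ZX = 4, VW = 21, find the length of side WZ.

k = 21/7 = 3. WZ = 3 * 9 = 27.

27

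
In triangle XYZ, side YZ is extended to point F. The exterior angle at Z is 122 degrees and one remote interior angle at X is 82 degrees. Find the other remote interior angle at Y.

angle Y = 122 - 82 = 40 degrees (exterior angle theorem).

40 degrees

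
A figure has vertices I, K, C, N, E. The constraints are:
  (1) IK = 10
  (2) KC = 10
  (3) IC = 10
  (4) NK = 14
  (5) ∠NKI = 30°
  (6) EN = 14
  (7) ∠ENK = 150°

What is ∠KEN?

Step 1: By the law of cosines on triangle ENK: EK² = 14² + 14² − 2·14·14·cos(150°) = 731.48, so EK ≈ 27.05.
Step 2: By the inverse law of cosines on triangle KEN: cos(∠KEN) = (27.05² + 14² − 14²) / (2·27.05·14) = 731.48/757.29 = 0.9659, so ∠KEN = 15°.

Therefore, the measure of angle ∠KEN = 15°.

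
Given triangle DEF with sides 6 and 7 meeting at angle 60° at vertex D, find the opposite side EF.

When two sides and the included angle are known, the law of cosines gives the third side.
c^2 = a^2 + b^2 - 2ab cos(C) generalizes the Pythagorean theorem to non-right triangles.
Here: EF^2 = 36 + 49 - 84*(1/2) = 43
EF = sqrt(43)

sqrt(43)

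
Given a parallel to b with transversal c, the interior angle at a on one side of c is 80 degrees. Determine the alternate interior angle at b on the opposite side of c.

Alternate interior angles are equal: 80 degrees.

80 degrees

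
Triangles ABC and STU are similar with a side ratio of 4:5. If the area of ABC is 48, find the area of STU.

For similar figures, the area ratio equals the square of the side ratio.
Side ratio (ABC to STU) = 4:5, so area ratio = 4^2:5^2 = 16:25.
If the area of ABC is 48, then the area of STU = 48 * (25/16) = 75.

75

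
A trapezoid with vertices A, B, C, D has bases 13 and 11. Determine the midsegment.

The midsegment (median) of a trapezoid connects the midpoints of the non-parallel sides.
Its length is the average of the two bases: (13 + 11) / 2 = 12.

12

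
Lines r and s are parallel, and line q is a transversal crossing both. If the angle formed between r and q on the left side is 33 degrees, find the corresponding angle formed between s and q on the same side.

Corresponding angles formed by parallel lines and a transversal are equal.
The given angle is 33 degrees.
The corresponding angle = 33 degrees.

33 degrees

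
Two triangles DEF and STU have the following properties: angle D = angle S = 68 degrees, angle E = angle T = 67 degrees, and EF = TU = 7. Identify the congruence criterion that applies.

The given information provides:
angle D = angle S = 68 degrees, angle E = angle T = 67 degrees, and EF = TU = 7
This matches the AAS congruence theorem.
Two pairs of corresponding angles and a non-included side are equal (Angle-Angle-Side).

AAS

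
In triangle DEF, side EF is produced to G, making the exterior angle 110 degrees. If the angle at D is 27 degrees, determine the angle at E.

angle E = 110 - 27 = 83 degrees (exterior angle theorem).

83 degrees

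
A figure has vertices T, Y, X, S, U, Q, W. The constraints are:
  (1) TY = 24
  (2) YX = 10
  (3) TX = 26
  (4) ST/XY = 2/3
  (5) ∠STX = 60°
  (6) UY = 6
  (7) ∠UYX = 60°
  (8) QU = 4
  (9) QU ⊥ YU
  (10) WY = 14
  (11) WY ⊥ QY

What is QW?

Step 1: By the law of cosines on triangle QUY: QY² = 4² + 6² − 2·4·6·cos(90°) = 52, so QY = 2·√13.
Step 2: By the law of cosines on triangle QYW: QW² = (2·√13)² + 14² − 2·2·√13·14·cos(90°) = 248, so QW = 2·√62.

Therefore, the length of QW = 2·√62.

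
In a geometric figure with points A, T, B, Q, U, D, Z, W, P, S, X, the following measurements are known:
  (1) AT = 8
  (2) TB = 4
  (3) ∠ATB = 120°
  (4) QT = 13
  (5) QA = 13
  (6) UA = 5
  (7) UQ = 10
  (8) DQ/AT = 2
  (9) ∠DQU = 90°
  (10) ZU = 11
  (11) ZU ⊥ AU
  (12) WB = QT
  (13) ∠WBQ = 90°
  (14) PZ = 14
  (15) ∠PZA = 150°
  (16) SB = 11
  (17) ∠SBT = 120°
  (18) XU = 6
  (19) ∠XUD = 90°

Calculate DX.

From the given relations: DQ = 2·AT = 2·8 = 16.
Step 1: By the law of cosines on triangle UQD: UD² = 10² + 16² − 2·10·16·cos(90°) = 356, so UD = 2·√89.
Step 2: By the law of cosines on triangle DUX: DX² = (2·√89)² + 6² − 2·2·√89·6·cos(90°) = 392, so DX = 14·√2.

Therefore, the length of DX = 14·√2.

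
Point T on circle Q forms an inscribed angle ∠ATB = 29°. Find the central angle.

By the inscribed angle theorem, the central angle is twice the inscribed angle.
Central angle = 2 × 29° = 58°

58°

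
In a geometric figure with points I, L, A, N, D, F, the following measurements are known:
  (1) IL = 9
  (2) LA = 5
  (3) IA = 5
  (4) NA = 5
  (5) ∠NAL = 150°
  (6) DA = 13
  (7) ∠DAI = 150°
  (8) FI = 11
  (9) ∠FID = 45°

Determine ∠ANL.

Step 1: By the law of cosines on triangle NAL: NL² = 5² + 5² − 2·5·5·cos(150°) = 93.3, so NL ≈ 9.66.
Step 2: By the inverse law of cosines on triangle ANL: cos(∠ANL) = (5² + 9.66² − 5²) / (2·5·9.66) = 93.3/96.59 = 0.9659, so ∠ANL = 15°.

Therefore, the measure of angle ∠ANL = 15°.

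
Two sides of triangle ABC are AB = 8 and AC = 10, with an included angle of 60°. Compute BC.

Law of cosines: BC^2 = 8^2 + 10^2 - 2(8)(10)cos(60°) = 84, so BC = 2*sqrt(21).

2*sqrt(21)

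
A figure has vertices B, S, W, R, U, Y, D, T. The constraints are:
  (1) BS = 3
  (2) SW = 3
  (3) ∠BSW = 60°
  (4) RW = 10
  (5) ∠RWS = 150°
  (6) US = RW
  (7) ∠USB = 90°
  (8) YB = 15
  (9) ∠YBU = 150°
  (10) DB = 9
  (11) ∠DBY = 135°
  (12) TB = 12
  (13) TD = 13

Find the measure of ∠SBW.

Step 1: By the law of cosines on triangle BSW: BW² = 3² + 3² − 2·3·3·cos(60°) = 9, so BW = 3.
Step 2: By the inverse law of cosines on triangle SBW: cos(∠SBW) = (3² + 3² − 3²) / (2·3·3) = 9/18 = 0.5, so ∠SBW = 60°.

Therefore, the measure of angle ∠SBW = 60°.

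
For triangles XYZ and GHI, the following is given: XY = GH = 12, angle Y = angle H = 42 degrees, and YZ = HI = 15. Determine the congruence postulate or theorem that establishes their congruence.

Consider the given information: XY = GH = 12, angle Y = angle H = 42 degrees, and YZ = HI = 15
This is not SSS or ASA: SSS requires all three pairs of sides, but we don't have that. ASA requires two angles and the side between them.
The correct criterion is SAS. Two pairs of corresponding sides and the included angle are equal (Side-Angle-Side).

SAS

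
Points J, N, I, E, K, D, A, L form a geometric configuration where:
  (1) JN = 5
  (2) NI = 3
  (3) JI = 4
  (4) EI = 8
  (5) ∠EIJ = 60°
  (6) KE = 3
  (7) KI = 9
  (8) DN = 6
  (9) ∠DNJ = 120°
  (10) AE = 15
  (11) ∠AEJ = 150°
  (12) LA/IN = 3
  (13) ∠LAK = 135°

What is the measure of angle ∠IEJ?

Step 1: By the law of cosines on triangle EIJ: EJ² = 8² + 4² − 2·8·4·cos(60°) = 48, so EJ = 4·√3.
Step 2: By the inverse law of cosines on triangle IEJ: cos(∠IEJ) = (8² + (4·√3)² − 4²) / (2·8·4·√3) = 96/110.85 = 0.866, so ∠IEJ = 30°.

Therefore, the measure of angle ∠IEJ = 30°.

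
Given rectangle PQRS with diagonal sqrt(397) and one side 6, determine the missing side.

b = sqrt(d^2 - a^2) = sqrt(397 - 36) = sqrt(361) = 19

19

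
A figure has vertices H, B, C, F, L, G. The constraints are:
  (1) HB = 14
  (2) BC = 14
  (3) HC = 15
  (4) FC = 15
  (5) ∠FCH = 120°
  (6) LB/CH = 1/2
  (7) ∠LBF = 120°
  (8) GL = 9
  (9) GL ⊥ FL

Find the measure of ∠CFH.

Step 1: By the law of cosines on triangle FCH: FH² = 15² + 15² − 2·15·15·cos(120°) = 675, so FH = 15·√3.
Step 2: By the inverse law of cosines on triangle CFH: cos(∠CFH) = (15² + (15·√3)² − 15²) / (2·15·15·√3) = 675/779.42 = 0.866, so ∠CFH = 30°.

Therefore, the measure of angle ∠CFH = 30°.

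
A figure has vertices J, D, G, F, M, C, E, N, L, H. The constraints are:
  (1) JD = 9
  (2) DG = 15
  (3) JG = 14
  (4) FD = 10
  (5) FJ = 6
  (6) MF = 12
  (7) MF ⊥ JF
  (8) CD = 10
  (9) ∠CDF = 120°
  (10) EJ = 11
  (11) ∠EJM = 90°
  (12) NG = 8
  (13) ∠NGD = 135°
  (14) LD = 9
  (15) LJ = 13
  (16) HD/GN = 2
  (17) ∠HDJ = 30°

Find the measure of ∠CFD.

Step 1: By the law of cosines on triangle FDC: FC² = 10² + 10² − 2·10·10·cos(120°) = 300, so FC = 10·√3.
Step 2: By the inverse law of cosines on triangle CFD: cos(∠CFD) = ((10·√3)² + 10² − 10²) / (2·10·√3·10) = 300/346.41 = 0.866, so ∠CFD = 30°.

Therefore, the measure of angle ∠CFD = 30°.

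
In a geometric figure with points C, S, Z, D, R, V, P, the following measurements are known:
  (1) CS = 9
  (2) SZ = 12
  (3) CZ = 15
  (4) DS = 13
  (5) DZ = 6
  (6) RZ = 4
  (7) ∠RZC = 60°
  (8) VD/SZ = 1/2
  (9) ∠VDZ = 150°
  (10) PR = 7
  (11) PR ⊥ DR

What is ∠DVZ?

From the given relations: VD = 1/2·SZ = 1/2·12 = 6.
Step 1: By the law of cosines on triangle VDZ: VZ² = 6² + 6² − 2·6·6·cos(150°) = 134.35, so VZ ≈ 11.59.
Step 2: By the inverse law of cosines on triangle DVZ: cos(∠DVZ) = (6² + 11.59² − 6²) / (2·6·11.59) = 134.35/139.09 = 0.9659, so ∠DVZ = 15°.

Therefore, the measure of angle ∠DVZ = 15°.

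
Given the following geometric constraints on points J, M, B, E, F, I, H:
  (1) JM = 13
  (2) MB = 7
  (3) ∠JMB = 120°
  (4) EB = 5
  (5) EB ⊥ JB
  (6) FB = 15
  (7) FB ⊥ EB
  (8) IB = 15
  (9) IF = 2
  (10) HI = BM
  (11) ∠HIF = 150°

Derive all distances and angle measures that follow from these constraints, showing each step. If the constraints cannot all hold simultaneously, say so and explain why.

The constraints are consistent.

From the given relations:
  HI = BM = 7

Step 1: From JM = 13, MB = 7, and ∠JMB = 120°, by the law of cosines:
  JB² = JM² + MB² - 2·JM·MB·cos(120°) = 169 + 49 + 91 = 309
  JB ≈ 17.58

Step 2: From EB = 5, BF = 15, and ∠EBF = 90°, by the law of cosines:
  EF² = EB² + BF² - 2·EB·BF·cos(90°) = 25 + 225 - 0 = 250
  EF = 5·√10

Step 3: From FI = 2, IH = 7, and ∠FIH = 150°, by the law of cosines:
  FH² = FI² + IH² - 2·FI·IH·cos(150°) = 4 + 49 + 24.25 = 77.25
  FH ≈ 8.79

Step 4: From BF = 15, BI = 15, FI = 2, by the inverse law of cosines:
  cos(∠FBI) = (BF² + BI² - FI²) / (2·BF·BI)
  ∠FBI = 7.65°

Step 5: From FB = 15, FI = 2, BI = 15, by the inverse law of cosines:
  cos(∠BFI) = (FB² + FI² - BI²) / (2·FB·FI)
  ∠BFI = 86.18°

Step 6: From IB = 15, IF = 2, BF = 15, by the inverse law of cosines:
  cos(∠BIF) = (IB² + IF² - BF²) / (2·IB·IF)
  ∠BIF = 86.18°

Step 7: From JB = 17.58, BE = 5, and ∠JBE = 90°, by the law of cosines:
  JE² = JB² + BE² - 2·JB·BE·cos(90°) = 309 + 25 - 0 = 334
  JE ≈ 18.28

Step 8: From JB = 17.58, JM = 13, BM = 7, by the inverse law of cosines:
  cos(∠BJM) = (JB² + JM² - BM²) / (2·JB·JM)
  ∠BJM = 20.17°

Step 9: From BJ = 17.58, BM = 7, JM = 13, by the inverse law of cosines:
  cos(∠JBM) = (BJ² + BM² - JM²) / (2·BJ·BM)
  ∠JBM = 39.83°

Step 10: From EB = 5, EF = 5·√10, BF = 15, by the inverse law of cosines:
  cos(∠BEF) = (EB² + EF² - BF²) / (2·EB·EF)
  ∠BEF = 71.57°

Step 11: From FB = 15, FE = 5·√10, BE = 5, by the inverse law of cosines:
  cos(∠BFE) = (FB² + FE² - BE²) / (2·FB·FE)
  ∠BFE = 18.43°

Step 12: From FH = 8.79, FI = 2, HI = 7, by the inverse law of cosines:
  cos(∠HFI) = (FH² + FI² - HI²) / (2·FH·FI)
  ∠HFI = 23.47°

Step 13: From HF = 8.79, HI = 7, FI = 2, by the inverse law of cosines:
  cos(∠FHI) = (HF² + HI² - FI²) / (2·HF·HI)
  ∠FHI = 6.53°

Step 14: From JB = 17.58, JE = 18.28, BE = 5, by the inverse law of cosines:
  cos(∠BJE) = (JB² + JE² - BE²) / (2·JB·JE)
  ∠BJE = 15.88°

Step 15: From EB = 5, EJ = 18.28, BJ = 17.58, by the inverse law of cosines:
  cos(∠BEJ) = (EB² + EJ² - BJ²) / (2·EB·EJ)
  ∠BEJ = 74.12°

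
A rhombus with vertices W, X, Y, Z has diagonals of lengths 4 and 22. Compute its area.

The diagonals of a rhombus divide it into four right triangles.
Each triangle has legs 4/ 2 = 2 and 22/2 = 11, so each has area (1/2)*2*11 = 11.
Four such triangles give total area = (d1 * d2) / 2 = 44.

44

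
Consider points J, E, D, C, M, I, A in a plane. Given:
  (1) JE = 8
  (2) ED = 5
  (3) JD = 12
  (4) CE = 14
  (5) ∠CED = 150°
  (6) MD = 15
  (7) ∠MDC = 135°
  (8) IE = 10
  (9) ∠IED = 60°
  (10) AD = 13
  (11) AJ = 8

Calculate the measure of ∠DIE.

Step 1: By the law of cosines on triangle IED: ID² = 10² + 5² − 2·10·5·cos(60°) = 75, so ID = 5·√3.
Step 2: By the inverse law of cosines on triangle DIE: cos(∠DIE) = ((5·√3)² + 10² − 5²) / (2·5·√3·10) = 150/173.21 = 0.866, so ∠DIE = 30°.

Therefore, the measure of angle ∠DIE = 30°.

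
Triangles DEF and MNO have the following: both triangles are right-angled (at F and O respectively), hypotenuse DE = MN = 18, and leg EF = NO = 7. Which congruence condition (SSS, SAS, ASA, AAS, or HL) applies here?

Consider the given information: both triangles are right-angled (at F and O respectively), hypotenuse DE = MN = 18, and leg EF = NO = 7
This is not SAS or ASA: SAS requires two sides and the included angle between them. ASA requires two angles and the side between them.
The correct criterion is HL. The hypotenuse and one leg of two right triangles are equal (Hypotenuse-Leg).

HL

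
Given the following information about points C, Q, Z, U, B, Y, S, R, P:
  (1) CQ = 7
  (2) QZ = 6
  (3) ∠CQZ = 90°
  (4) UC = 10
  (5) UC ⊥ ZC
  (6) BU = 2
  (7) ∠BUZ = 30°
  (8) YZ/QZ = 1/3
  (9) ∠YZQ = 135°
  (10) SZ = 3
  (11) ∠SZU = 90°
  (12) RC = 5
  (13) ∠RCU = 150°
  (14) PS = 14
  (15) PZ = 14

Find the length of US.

Step 1: By the law of cosines on triangle ZQC: ZC² = 6² + 7² − 2·6·7·cos(90°) = 85, so ZC = √85.
Step 2: By the law of cosines on triangle ZCU: ZU² = √85² + 10² − 2·√85·10·cos(90°) = 185, so ZU = √185.
Step 3: By the law of cosines on triangle UZS: US² = √185² + 3² − 2·√185·3·cos(90°) = 194, so US = √194.

Therefore, the length of US = √194.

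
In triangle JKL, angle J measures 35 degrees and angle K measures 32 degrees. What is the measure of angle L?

The interior angles sum to 180°: angle L = 180 - 35 - 32 = 113°.
The triangle is obtuse (angles 35°, 32°, 113°).

113 degrees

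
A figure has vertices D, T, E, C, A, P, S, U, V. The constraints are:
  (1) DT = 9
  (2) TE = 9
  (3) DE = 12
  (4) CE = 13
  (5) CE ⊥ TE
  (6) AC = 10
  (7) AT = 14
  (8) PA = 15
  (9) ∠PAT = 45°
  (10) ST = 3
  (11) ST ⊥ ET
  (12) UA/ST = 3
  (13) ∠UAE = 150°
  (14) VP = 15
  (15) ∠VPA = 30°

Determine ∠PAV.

Step 1: By the law of cosines on triangle APV: AV² = 15² + 15² − 2·15·15·cos(30°) = 60.29, so AV ≈ 7.76.
Step 2: By the inverse law of cosines on triangle PAV: cos(∠PAV) = (15² + 7.76² − 15²) / (2·15·7.76) = 60.29/232.94 = 0.2588, so ∠PAV = 75°.

Therefore, the measure of angle ∠PAV = 75°.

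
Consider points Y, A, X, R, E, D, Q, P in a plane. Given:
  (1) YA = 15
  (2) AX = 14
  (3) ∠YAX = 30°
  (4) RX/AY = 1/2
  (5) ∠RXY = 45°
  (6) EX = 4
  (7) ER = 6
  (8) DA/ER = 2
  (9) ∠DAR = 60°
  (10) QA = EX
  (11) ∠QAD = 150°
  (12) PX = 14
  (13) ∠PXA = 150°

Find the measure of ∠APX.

Step 1: By the law of cosines on triangle PXA: PA² = 14² + 14² − 2·14·14·cos(150°) = 731.48, so PA ≈ 27.05.
Step 2: By the inverse law of cosines on triangle APX: cos(∠APX) = (27.05² + 14² − 14²) / (2·27.05·14) = 731.48/757.29 = 0.9659, so ∠APX = 15°.

Therefore, the measure of angle ∠APX = 15°.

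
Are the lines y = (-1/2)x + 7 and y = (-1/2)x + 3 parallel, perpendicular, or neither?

Slope of line 1: m1 = -1/2
Slope of line 2: m2 = -1/2
m1 = m2, so the lines are parallel.

Parallel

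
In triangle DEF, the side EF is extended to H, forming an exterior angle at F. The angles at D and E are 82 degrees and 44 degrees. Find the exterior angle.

By the exterior angle theorem, an exterior angle of a triangle equals the sum of the two remote interior angles.
Exterior angle = angle D + angle E
Exterior angle = 82 + 44 = 126 degrees

126 degrees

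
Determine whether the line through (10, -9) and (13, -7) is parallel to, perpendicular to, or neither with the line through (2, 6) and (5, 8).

Slope of line 1: m1 = (-7 - -9)/(13 - 10) = 2/3 = 2/3
Slope of line 2: m2 = (8 - 6)/(5 - 2) = 2/3 = 2/3
Since m1 = m2 = 2/3, the lines are parallel.

Parallel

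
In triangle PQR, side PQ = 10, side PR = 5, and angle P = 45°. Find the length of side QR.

When two sides and the included angle are known, the law of cosines gives the third side.
c^2 = a^2 + b^2 - 2ab cos(C) generalizes the Pythagorean theorem to non-right triangles.
Here: QR^2 = 100 + 25 - 100*(sqrt(2)/2) = 125 - 50*sqrt(2)
QR = 5*sqrt(5 - 2*sqrt(2))

5*sqrt(5 - 2*sqrt(2))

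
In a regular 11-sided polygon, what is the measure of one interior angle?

Each interior angle of a regular n-gon is (n - 2) * 180 / n.
For n = 11: (11 - 2) * 180 / 11 = 1620/11 = 1620/11 degrees.

1620/11 degrees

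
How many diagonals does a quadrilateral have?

Total line segments between 4 vertices = C(4,2) = 6.
Subtract the 4 sides: 6 - 4 = 2 diagonals.

2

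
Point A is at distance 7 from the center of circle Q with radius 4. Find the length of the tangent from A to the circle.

Let T be the point of tangency. Then QT ⊥ AT (radius ⊥ tangent).
In right triangle QTA: QA² = QT² + AT²
7² = 4² + AT²
AT² = 33, AT = sqrt(33)

sqrt(33)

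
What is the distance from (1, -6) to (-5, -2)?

d = sqrt((-5 - 1)^2 + (-2 - -6)^2)
d = sqrt(-6^2 + 4^2)
d = sqrt(36 + 16)
d = sqrt(52) = 2*sqrt(13)

2*sqrt(13)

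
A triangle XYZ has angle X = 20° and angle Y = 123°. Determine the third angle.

Let angle Z = x. Then 20 + 123 + x = 180.
x = 180 - 143 = 37 degrees.

37 degrees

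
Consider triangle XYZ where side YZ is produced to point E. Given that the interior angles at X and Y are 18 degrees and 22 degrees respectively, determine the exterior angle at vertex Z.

The interior angle at Z is 180 - 18 - 22 = 140 degrees.
The exterior angle and interior angle at Z are supplementary:
Exterior angle = 180 - 140 = 40 degrees.

40 degrees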